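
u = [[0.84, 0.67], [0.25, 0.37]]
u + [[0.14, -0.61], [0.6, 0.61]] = [[0.98, 0.06], [0.85, 0.98]]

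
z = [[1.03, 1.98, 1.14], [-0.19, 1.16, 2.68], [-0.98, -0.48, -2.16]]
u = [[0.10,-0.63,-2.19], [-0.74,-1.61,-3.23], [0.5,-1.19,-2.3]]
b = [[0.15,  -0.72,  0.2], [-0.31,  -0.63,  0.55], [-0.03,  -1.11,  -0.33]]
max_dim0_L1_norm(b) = 2.46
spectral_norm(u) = 4.98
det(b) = 0.27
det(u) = -1.62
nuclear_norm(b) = 2.43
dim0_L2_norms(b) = [0.35, 1.47, 0.67]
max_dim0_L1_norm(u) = 7.72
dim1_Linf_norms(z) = [1.98, 2.68, 2.16]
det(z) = -5.87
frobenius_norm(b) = 1.65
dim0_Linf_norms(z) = [1.03, 1.98, 2.68]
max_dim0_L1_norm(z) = 5.98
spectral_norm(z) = 4.19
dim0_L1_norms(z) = [2.2, 3.62, 5.98]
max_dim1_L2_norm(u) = 3.68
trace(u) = -3.81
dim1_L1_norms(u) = [2.92, 5.58, 3.99]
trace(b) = -0.81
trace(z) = 0.03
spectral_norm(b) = 1.47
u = b @ z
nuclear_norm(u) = 6.23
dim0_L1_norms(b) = [0.49, 2.46, 1.08]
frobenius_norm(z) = 4.55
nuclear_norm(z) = 6.62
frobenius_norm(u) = 5.07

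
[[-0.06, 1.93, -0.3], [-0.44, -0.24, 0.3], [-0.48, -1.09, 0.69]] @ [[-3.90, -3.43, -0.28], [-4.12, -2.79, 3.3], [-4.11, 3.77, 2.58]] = [[-6.48, -6.31, 5.61], [1.47, 3.31, 0.11], [3.53, 7.29, -1.68]]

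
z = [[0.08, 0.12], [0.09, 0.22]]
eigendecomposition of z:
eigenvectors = [[-0.91, -0.52], [0.42, -0.85]]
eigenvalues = [0.02, 0.28]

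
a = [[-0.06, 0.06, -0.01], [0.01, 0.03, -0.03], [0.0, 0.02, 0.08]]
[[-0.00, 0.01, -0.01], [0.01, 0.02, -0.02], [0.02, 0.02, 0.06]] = a @ [[0.37, 0.35, 0.11],[0.35, 0.58, 0.05],[0.11, 0.05, 0.78]]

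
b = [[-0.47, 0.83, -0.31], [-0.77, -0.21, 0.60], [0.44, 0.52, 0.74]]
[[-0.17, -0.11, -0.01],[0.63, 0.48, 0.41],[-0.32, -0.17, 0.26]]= b @ [[-0.54,  -0.39,  -0.2],[-0.44,  -0.28,  0.04],[0.2,  0.2,  0.44]]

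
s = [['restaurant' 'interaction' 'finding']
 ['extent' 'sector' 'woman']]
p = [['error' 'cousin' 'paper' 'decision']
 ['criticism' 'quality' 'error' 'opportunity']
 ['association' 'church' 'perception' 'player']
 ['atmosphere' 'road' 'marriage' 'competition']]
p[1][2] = 'error'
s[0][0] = 'restaurant'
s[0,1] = 'interaction'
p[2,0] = 'association'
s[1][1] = 'sector'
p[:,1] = ['cousin', 'quality', 'church', 'road']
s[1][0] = 'extent'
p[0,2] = 'paper'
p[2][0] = 'association'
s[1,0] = 'extent'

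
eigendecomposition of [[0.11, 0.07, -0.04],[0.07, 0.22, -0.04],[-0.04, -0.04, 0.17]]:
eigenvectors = [[0.43,0.9,-0.01], [0.79,-0.37,0.49], [-0.44,0.22,0.87]]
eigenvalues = [0.28, 0.07, 0.15]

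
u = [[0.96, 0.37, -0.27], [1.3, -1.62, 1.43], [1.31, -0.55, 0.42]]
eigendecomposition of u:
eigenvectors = [[-0.54, -0.05, 0.11], [-0.59, 0.68, -0.9], [-0.6, 0.73, -0.41]]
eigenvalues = [1.06, -0.18, -1.12]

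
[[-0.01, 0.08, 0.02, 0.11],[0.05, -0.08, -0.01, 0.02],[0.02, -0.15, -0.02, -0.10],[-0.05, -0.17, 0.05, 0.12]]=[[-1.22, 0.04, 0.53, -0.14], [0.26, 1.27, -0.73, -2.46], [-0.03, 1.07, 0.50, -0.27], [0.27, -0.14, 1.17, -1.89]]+[[1.21, 0.04, -0.51, 0.25], [-0.21, -1.35, 0.72, 2.48], [0.05, -1.22, -0.52, 0.17], [-0.32, -0.03, -1.12, 2.01]]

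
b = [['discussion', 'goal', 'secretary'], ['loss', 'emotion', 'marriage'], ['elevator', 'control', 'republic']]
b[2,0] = 'elevator'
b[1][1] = 'emotion'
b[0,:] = ['discussion', 'goal', 'secretary']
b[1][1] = 'emotion'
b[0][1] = 'goal'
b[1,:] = ['loss', 'emotion', 'marriage']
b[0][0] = 'discussion'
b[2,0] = 'elevator'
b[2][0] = 'elevator'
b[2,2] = 'republic'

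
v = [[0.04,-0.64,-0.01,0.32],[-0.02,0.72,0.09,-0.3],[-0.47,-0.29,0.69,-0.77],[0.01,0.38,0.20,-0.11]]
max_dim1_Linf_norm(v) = 0.77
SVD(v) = [[-0.38, 0.5, -0.50, -0.60], [0.41, -0.55, -0.01, -0.72], [0.79, 0.61, 0.04, -0.02], [0.25, -0.26, -0.86, 0.35]] @ diag([1.2239400223023864, 1.0824304834789096, 0.17751686479354978, 0.0016831387098784085]) @ [[-0.32, 0.33, 0.52, -0.72], [-0.24, -0.92, 0.29, -0.11], [-0.26, -0.13, -0.80, -0.52], [0.88, -0.17, 0.03, -0.45]]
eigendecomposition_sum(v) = [[(-0+0j), -0.00-0.00j, (-0-0j), 0.00+0.00j], [-0j, 0.00+0.00j, 0j, -0.00-0.00j], [(-0+0j), -0.00-0.00j, (-0-0j), 0.00+0.00j], [-0j, 0.00+0.00j, 0.00+0.00j, (-0-0j)]] + [[(0.01-0j),  (-0-0.01j),  (-0.01-0j),  0.02-0.00j], [0.00+0.08j,  0.08-0.01j,  (0.05-0.06j),  (-0.02+0.17j)], [(-0.25+0.3j),  (0.31+0.2j),  0.34-0.06j,  (-0.59+0.51j)], [(0.01+0.18j),  (0.17-0.03j),  0.10-0.13j,  (-0.05+0.36j)]] + [[(0.01+0j), -0.00+0.01j, -0.01+0.00j, 0.02+0.00j], [0.00-0.08j, (0.08+0.01j), 0.05+0.06j, (-0.02-0.17j)], [(-0.25-0.3j), 0.31-0.20j, 0.34+0.06j, (-0.59-0.51j)], [0.01-0.18j, (0.17+0.03j), (0.1+0.13j), (-0.05-0.36j)]] + [[0.03+0.00j, (-0.63-0j), 0.00-0.00j, 0.28+0.00j], [(-0.02-0j), (0.56+0j), -0.00+0.00j, -0.25-0.00j], [(0.04+0j), (-0.9-0j), (0.01-0j), 0.40+0.00j], [(-0-0j), 0.04+0.00j, (-0+0j), (-0.02-0j)]]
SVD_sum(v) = [[0.15, -0.15, -0.24, 0.33], [-0.16, 0.17, 0.26, -0.36], [-0.31, 0.32, 0.5, -0.7], [-0.10, 0.1, 0.16, -0.22]] + [[-0.13, -0.50, 0.16, -0.06],[0.14, 0.55, -0.17, 0.06],[-0.16, -0.61, 0.19, -0.07],[0.07, 0.26, -0.08, 0.03]] + [[0.02, 0.01, 0.07, 0.05], [0.0, 0.00, 0.0, 0.0], [-0.0, -0.0, -0.01, -0.00], [0.04, 0.02, 0.12, 0.08]] + [[-0.0, 0.0, -0.0, 0.0],[-0.0, 0.0, -0.0, 0.00],[-0.00, 0.00, -0.0, 0.00],[0.0, -0.0, 0.0, -0.00]]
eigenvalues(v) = [(-0+0j), (0.38+0.29j), (0.38-0.29j), (0.58+0j)]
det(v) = -0.00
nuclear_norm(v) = 2.49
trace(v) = 1.34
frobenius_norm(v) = 1.64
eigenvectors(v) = [[(-0.88+0j), (-0.02-0.01j), (-0.02+0.01j), 0.51+0.00j],  [(0.16+0j), 0.14-0.12j, 0.14+0.12j, -0.46+0.00j],  [(-0.03+0j), 0.89+0.00j, (0.89-0j), 0.73+0.00j],  [0.45+0.00j, 0.31-0.28j, (0.31+0.28j), -0.03+0.00j]]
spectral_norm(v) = 1.22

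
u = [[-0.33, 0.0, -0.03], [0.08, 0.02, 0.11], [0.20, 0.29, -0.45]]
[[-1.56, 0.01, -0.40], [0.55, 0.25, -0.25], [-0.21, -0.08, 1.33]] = u@[[4.57, -0.22, 1.5], [-1.02, 2.9, -1.26], [1.85, 1.94, -3.09]]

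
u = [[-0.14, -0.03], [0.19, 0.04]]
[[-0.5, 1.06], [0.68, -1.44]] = u @ [[4.51, -7.64], [-4.35, 0.38]]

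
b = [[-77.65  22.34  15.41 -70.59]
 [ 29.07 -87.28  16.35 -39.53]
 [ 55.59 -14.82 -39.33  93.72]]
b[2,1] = -14.82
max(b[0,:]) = 22.34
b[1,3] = -39.53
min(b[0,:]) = -77.65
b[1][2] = 16.35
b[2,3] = 93.72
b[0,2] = 15.41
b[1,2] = 16.35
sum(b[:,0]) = 7.009999999999998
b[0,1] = 22.34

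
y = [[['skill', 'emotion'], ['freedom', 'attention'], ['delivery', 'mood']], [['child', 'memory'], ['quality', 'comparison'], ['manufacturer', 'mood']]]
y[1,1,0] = 'quality'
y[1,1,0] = 'quality'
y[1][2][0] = 'manufacturer'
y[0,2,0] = 'delivery'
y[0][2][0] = 'delivery'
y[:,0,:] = [['skill', 'emotion'], ['child', 'memory']]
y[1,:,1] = ['memory', 'comparison', 'mood']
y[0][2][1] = 'mood'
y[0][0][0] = 'skill'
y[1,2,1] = 'mood'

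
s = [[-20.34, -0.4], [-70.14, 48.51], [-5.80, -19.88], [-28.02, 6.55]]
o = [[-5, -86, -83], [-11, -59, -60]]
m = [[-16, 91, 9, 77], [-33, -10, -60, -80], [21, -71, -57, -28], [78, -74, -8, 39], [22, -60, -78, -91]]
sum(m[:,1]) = -124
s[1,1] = 48.51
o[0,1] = -86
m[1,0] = -33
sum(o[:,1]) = -145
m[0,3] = 77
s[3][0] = -28.02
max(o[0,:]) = -5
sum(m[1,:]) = -183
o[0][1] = -86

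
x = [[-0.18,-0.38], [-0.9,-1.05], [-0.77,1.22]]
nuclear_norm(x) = 2.85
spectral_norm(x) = 1.66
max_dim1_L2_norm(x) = 1.44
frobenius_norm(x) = 2.04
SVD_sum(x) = [[-0.02, -0.39], [-0.06, -1.10], [0.07, 1.17]] + [[-0.16,0.01], [-0.84,0.05], [-0.84,0.05]]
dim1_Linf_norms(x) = [0.38, 1.05, 1.22]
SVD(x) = [[-0.24, 0.13], [-0.66, 0.7], [0.71, 0.70]] @ diag([1.655143119660497, 1.196286442889209]) @ [[0.06,1.00],[-1.0,0.06]]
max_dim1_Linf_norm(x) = 1.22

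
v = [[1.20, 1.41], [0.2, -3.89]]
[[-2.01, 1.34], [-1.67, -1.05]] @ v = [[-2.14, -8.05], [-2.21, 1.73]]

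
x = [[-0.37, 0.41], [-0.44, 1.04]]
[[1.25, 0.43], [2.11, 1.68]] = x@[[-2.15,1.21], [1.12,2.13]]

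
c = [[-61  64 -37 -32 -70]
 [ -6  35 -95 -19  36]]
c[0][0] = -61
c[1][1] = 35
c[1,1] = 35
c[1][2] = -95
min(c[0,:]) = -70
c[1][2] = -95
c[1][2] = -95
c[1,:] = [-6, 35, -95, -19, 36]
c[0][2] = -37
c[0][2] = -37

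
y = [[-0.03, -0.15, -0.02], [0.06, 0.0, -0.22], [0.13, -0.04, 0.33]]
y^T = [[-0.03, 0.06, 0.13],[-0.15, 0.0, -0.04],[-0.02, -0.22, 0.33]]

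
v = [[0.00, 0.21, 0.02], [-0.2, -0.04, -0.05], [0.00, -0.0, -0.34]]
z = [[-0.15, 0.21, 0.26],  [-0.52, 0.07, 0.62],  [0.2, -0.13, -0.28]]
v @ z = [[-0.11,0.01,0.12], [0.04,-0.04,-0.06], [-0.07,0.04,0.1]]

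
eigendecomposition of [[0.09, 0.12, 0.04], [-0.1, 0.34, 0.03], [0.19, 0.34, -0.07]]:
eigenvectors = [[0.13, 0.6, 0.45], [0.09, 0.25, 0.53], [-0.99, 0.76, 0.72]]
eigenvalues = [-0.13, 0.19, 0.3]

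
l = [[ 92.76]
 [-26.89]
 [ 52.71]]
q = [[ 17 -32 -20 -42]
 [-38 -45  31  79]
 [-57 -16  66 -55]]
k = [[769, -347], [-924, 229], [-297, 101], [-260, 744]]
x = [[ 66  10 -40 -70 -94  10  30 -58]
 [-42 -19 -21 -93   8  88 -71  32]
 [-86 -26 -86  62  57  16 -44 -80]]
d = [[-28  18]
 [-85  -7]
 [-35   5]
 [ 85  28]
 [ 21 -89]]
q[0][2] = -20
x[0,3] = -70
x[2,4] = 57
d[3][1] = 28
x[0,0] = 66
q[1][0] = -38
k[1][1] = 229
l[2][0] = 52.71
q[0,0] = 17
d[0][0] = -28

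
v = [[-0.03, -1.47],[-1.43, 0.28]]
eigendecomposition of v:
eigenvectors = [[-0.75, 0.67],[-0.66, -0.74]]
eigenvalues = [-1.33, 1.58]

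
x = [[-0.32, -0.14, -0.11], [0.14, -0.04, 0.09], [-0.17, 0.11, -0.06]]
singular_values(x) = [0.42, 0.17, 0.03]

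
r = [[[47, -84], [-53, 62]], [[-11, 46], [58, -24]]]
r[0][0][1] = -84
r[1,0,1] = 46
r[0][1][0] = -53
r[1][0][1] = 46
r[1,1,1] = -24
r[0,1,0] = -53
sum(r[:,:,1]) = 0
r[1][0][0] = -11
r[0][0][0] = 47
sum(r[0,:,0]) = -6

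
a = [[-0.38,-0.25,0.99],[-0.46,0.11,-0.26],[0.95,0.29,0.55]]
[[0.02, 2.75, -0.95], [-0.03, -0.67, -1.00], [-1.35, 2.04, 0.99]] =a @ [[-0.17,-0.0,2.06], [-2.72,1.18,-2.04], [-0.73,3.08,-0.68]]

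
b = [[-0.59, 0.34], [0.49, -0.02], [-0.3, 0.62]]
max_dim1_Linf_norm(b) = 0.62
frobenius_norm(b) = 1.09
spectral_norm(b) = 1.00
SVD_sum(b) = [[-0.53, 0.42], [0.31, -0.25], [-0.49, 0.39]] + [[-0.06,-0.08], [0.18,0.23], [0.19,0.23]]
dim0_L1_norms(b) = [1.38, 0.98]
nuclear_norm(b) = 1.43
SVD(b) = [[-0.67, 0.24], [0.40, -0.68], [-0.62, -0.69]] @ diag([0.9977707351813851, 0.42784758970408887]) @ [[0.78, -0.62], [-0.62, -0.78]]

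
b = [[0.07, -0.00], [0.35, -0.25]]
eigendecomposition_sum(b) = [[-0.0, -0.0], [0.27, -0.25]] + [[0.07,0.00], [0.08,0.00]]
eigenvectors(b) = [[0.00, 0.67], [1.00, 0.74]]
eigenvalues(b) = [-0.25, 0.07]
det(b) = -0.02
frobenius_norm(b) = 0.44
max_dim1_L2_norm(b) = 0.43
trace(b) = -0.18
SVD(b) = [[-0.13,-0.99], [-0.99,0.13]] @ diag([0.4339048005691318, 0.04033142748604325]) @ [[-0.82, 0.57],[-0.57, -0.82]]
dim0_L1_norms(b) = [0.42, 0.25]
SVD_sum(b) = [[0.05,-0.03], [0.35,-0.25]] + [[0.02, 0.03],  [-0.00, -0.00]]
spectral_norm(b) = 0.43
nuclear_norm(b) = 0.47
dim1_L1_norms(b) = [0.07, 0.6]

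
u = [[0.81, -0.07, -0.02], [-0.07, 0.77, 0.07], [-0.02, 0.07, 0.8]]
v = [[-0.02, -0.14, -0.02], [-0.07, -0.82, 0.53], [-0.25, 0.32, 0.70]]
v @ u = [[-0.01, -0.11, -0.03], [-0.01, -0.59, 0.37], [-0.24, 0.31, 0.59]]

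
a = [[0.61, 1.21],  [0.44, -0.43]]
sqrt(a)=[[(0.78+0.19j), (0.67-0.61j)], [(0.24-0.22j), 0.21+0.71j]]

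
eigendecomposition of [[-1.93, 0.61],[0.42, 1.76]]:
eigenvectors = [[-0.99,-0.16], [0.11,-0.99]]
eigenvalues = [-2.0, 1.83]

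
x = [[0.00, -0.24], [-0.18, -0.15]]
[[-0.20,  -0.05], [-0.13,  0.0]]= x @ [[-0.0, -0.17],[0.84, 0.20]]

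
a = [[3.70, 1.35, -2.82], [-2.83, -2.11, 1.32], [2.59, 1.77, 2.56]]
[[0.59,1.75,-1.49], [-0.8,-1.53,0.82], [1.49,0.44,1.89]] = a @[[0.26, 0.16, 0.21],[0.16, 0.36, -0.24],[0.21, -0.24, 0.69]]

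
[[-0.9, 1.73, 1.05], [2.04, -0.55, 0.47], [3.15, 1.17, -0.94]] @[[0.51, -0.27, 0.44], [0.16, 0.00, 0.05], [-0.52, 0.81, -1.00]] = [[-0.73,1.09,-1.36], [0.71,-0.17,0.40], [2.28,-1.61,2.38]]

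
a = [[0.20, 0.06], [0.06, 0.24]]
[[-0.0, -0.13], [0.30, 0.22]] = a@ [[-0.42, -0.99], [1.37, 1.16]]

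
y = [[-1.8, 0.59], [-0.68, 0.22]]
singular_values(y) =[2.02, 0.0]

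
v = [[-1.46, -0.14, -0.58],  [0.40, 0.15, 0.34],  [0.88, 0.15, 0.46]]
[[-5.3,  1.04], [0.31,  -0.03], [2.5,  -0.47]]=v@[[5.93, -1.62], [-1.33, -2.44], [-5.47, 2.88]]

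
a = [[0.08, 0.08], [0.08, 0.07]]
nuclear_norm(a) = 0.16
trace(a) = 0.15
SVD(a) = [[-0.73,-0.68], [-0.68,0.73]] @ diag([0.15515609770940697, 0.0051560977094069725]) @ [[-0.73, -0.68],[0.68, -0.73]]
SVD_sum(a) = [[0.08, 0.08], [0.08, 0.07]] + [[-0.0,0.0],  [0.00,-0.0]]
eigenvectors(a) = [[0.73,-0.68], [0.68,0.73]]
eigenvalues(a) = [0.16, -0.01]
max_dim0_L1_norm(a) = 0.16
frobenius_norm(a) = 0.16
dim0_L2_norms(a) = [0.11, 0.11]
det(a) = -0.00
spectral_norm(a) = 0.16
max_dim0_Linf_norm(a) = 0.08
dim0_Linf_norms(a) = [0.08, 0.08]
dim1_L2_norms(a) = [0.11, 0.11]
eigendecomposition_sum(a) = [[0.08,0.08], [0.08,0.07]] + [[-0.00, 0.0], [0.0, -0.00]]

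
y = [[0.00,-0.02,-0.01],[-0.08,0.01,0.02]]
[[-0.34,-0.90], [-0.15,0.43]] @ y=[[0.07,-0.0,-0.01], [-0.03,0.01,0.01]]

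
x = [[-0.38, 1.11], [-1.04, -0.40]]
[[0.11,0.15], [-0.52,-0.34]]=x @ [[0.41, 0.24], [0.24, 0.22]]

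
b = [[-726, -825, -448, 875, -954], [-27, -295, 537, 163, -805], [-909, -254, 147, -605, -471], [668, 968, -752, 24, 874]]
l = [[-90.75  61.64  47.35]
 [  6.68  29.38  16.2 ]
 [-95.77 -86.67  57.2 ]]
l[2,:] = [-95.77, -86.67, 57.2]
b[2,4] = -471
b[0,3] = 875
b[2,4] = -471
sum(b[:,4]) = -1356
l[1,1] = 29.38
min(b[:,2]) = -752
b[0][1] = -825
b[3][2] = -752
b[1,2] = 537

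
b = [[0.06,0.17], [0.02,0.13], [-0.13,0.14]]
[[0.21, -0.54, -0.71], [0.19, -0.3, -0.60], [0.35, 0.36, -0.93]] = b @ [[-0.98, -4.48, 1.93],[1.58, -1.61, -4.88]]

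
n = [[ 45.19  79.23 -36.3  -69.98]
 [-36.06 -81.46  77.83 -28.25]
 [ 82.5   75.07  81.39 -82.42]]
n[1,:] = [-36.06, -81.46, 77.83, -28.25]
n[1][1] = -81.46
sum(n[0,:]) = 18.14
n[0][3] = -69.98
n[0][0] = 45.19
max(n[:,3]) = -28.25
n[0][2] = -36.3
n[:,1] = [79.23, -81.46, 75.07]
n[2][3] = -82.42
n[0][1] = 79.23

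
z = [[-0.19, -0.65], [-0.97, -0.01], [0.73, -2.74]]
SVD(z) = [[-0.2,  0.35], [0.08,  0.94], [-0.98,  0.01]] @ diag([2.904073032770426, 1.0032247107879584]) @ [[-0.26, 0.97], [-0.97, -0.26]]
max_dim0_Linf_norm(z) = 2.74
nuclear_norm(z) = 3.91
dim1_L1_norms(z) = [0.84, 0.98, 3.47]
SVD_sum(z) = [[0.15, -0.56],[-0.06, 0.23],[0.74, -2.74]] + [[-0.34, -0.09], [-0.91, -0.24], [-0.01, -0.00]]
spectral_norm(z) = 2.90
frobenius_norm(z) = 3.07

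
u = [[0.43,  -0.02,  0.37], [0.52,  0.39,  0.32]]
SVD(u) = [[-0.6, -0.8], [-0.80, 0.60]] @ diag([0.8790789573772674, 0.2726172897974308]) @ [[-0.77,-0.34,-0.54],[-0.13,0.91,-0.39]]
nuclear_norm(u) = 1.15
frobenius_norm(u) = 0.92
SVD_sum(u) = [[0.4, 0.18, 0.28], [0.54, 0.24, 0.38]] + [[0.03, -0.20, 0.09], [-0.02, 0.15, -0.06]]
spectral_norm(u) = 0.88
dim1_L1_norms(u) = [0.82, 1.23]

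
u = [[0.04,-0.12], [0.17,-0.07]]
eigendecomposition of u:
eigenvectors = [[0.25+0.59j, 0.25-0.59j], [(0.77+0j), 0.77-0.00j]]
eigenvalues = [(-0.02+0.13j), (-0.02-0.13j)]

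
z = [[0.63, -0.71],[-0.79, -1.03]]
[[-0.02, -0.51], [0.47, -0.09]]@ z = [[0.39, 0.54], [0.37, -0.24]]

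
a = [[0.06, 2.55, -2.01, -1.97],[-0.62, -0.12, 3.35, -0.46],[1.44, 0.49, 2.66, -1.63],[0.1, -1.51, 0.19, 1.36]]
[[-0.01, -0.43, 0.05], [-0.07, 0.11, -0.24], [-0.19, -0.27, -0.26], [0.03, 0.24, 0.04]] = a@[[-0.06, -0.09, -0.03], [-0.02, -0.05, -0.05], [-0.03, 0.03, -0.08], [0.01, 0.12, -0.01]]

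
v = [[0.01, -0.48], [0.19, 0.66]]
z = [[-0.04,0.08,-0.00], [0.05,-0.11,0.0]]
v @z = [[-0.02, 0.05, 0.0], [0.03, -0.06, 0.00]]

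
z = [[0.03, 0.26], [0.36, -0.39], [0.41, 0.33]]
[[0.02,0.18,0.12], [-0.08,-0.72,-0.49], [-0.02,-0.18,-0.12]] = z@[[-0.12, -1.1, -0.75], [0.09, 0.83, 0.56]]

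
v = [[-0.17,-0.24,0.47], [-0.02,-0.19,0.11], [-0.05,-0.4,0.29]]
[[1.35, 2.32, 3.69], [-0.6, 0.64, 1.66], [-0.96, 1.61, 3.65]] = v@[[-4.68, -0.74, -7.32], [6.12, -0.85, -7.04], [4.31, 4.24, 1.61]]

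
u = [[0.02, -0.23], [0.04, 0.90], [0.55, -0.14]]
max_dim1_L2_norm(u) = 0.9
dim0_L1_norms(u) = [0.61, 1.27]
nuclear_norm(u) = 1.49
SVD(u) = [[0.25, 0.0], [-0.95, 0.2], [0.19, 0.98]] @ diag([0.9413157769809467, 0.5485659559312415]) @ [[0.08, -1.00], [1.0, 0.08]]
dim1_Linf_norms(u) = [0.23, 0.9, 0.55]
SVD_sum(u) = [[0.02, -0.23], [-0.07, 0.89], [0.01, -0.18]] + [[0.00, 0.0], [0.11, 0.01], [0.54, 0.04]]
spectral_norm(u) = 0.94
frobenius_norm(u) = 1.09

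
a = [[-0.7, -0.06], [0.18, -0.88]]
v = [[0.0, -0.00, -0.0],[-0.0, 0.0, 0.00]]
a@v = [[0.0, 0.0, 0.0],[0.0, 0.0, 0.00]]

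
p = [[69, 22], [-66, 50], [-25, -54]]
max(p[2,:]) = -25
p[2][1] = -54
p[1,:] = [-66, 50]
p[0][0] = 69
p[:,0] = [69, -66, -25]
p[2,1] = -54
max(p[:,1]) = 50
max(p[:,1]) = 50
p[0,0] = 69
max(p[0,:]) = 69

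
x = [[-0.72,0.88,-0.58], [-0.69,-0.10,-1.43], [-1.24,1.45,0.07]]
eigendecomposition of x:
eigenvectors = [[-0.70+0.00j, -0.26+0.37j, -0.26-0.37j], [(-0.51+0j), (-0.71+0j), -0.71-0.00j], [(0.49+0j), (-0.09+0.53j), (-0.09-0.53j)]]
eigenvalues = [(0.33+0j), (-0.54+1.43j), (-0.54-1.43j)]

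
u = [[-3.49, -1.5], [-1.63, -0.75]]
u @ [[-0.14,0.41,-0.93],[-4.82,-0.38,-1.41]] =[[7.72, -0.86, 5.36], [3.84, -0.38, 2.57]]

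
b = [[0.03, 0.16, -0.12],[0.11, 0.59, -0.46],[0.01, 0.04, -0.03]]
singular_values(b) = [0.78, 0.0, 0.0]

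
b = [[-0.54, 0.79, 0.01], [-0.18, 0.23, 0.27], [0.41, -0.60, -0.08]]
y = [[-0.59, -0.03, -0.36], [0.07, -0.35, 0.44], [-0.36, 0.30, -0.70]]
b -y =[[0.05, 0.82, 0.37], [-0.25, 0.58, -0.17], [0.77, -0.90, 0.62]]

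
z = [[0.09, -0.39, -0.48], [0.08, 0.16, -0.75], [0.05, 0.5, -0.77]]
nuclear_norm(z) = 1.81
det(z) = -0.00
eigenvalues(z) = [(-0.01+0j), (-0.26+0.43j), (-0.26-0.43j)]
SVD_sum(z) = [[0.03, 0.1, -0.34], [0.07, 0.22, -0.73], [0.08, 0.25, -0.84]] + [[0.06, -0.49, -0.14], [0.01, -0.06, -0.02], [-0.03, 0.25, 0.07]] + [[-0.0, -0.00, -0.00], [0.0, 0.0, 0.0], [-0.0, -0.0, -0.0]]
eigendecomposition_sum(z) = [[(-0.01+0j), (0.02+0j), -0.01+0.00j], [(-0+0j), 0.00+0.00j, (-0+0j)], [-0.00+0.00j, 0.00+0.00j, (-0+0j)]] + [[0.05+0.03j, (-0.2+0.52j), -0.23-0.58j], [(0.04-0j), 0.08+0.40j, -0.37-0.27j], [0.03-0.02j, 0.25+0.23j, (-0.38+0j)]] + [[(0.05-0.03j), (-0.2-0.52j), -0.23+0.58j], [0.04+0.00j, 0.08-0.40j, (-0.37+0.27j)], [0.03+0.02j, 0.25-0.23j, -0.38-0.00j]]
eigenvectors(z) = [[-0.99+0.00j, (-0.72+0j), (-0.72-0j)], [(-0.09+0j), (-0.44+0.29j), (-0.44-0.29j)], [-0.13+0.00j, -0.16+0.41j, (-0.16-0.41j)]]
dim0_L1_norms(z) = [0.22, 1.05, 2.0]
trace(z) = -0.52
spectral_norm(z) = 1.22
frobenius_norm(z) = 1.35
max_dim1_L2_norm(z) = 0.92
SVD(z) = [[-0.29, 0.89, 0.36], [-0.63, 0.11, -0.77], [-0.72, -0.45, 0.53]] @ diag([1.2223921398130864, 0.5798695580605082, 0.002958404619892741]) @ [[-0.09, -0.28, 0.95],[0.11, -0.96, -0.27],[-0.99, -0.08, -0.12]]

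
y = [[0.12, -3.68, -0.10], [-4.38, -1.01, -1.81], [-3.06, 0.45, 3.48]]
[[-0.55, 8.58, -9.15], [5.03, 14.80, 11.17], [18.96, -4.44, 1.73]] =y@[[-2.49,  -1.79,  -2.34], [-0.02,  -2.32,  2.46], [3.26,  -2.55,  -1.88]]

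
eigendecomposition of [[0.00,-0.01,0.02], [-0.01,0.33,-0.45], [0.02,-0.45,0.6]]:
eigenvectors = [[-0.02,0.86,-0.51], [0.60,0.42,0.68], [-0.8,0.29,0.52]]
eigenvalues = [0.94, 0.0, -0.01]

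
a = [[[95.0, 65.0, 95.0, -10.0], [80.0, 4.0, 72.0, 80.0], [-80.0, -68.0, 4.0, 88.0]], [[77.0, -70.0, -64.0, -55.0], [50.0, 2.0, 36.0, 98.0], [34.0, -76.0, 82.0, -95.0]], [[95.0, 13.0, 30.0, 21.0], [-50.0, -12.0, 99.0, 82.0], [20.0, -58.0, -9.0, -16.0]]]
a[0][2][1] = -68.0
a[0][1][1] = 4.0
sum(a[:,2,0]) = -26.0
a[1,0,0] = 77.0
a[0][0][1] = 65.0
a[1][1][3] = 98.0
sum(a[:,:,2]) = 345.0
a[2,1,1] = -12.0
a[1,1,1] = 2.0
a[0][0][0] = 95.0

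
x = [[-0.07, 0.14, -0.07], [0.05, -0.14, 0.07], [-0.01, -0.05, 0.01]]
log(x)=[[(-2.24+1.21j),(-0.93-2.44j),1.64+1.33j], [(-2.51-1.08j),-4.51+2.17j,(-0.08-1.18j)], [-4.12-0.22j,-4.30+0.44j,-3.33-0.24j]]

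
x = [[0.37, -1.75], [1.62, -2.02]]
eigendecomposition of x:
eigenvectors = [[(0.72+0j), (0.72-0j)], [0.49-0.49j, 0.49+0.49j]]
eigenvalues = [(-0.82+1.19j), (-0.82-1.19j)]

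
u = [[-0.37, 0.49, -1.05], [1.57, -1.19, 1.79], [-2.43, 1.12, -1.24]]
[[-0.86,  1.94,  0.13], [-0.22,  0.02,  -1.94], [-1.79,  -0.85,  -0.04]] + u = [[-1.23, 2.43, -0.92], [1.35, -1.17, -0.15], [-4.22, 0.27, -1.28]]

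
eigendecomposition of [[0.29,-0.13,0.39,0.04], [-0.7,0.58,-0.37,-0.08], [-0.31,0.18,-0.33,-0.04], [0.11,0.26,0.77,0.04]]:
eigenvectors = [[-0.05, 0.15, -0.42, 0.43], [0.72, 0.34, -0.44, 0.32], [0.15, -0.05, 0.26, -0.13], [0.67, 0.93, -0.75, -0.84]]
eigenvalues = [0.48, 0.11, -0.01, -0.0]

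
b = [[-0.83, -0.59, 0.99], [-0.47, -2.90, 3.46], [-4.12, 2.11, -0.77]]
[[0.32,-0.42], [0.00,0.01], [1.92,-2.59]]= b @ [[-0.4,0.54], [0.16,-0.21], [0.08,-0.1]]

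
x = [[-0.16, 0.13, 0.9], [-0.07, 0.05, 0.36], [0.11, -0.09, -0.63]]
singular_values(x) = [1.19, 0.01, 0.0]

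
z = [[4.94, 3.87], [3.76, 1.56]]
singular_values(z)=[7.42, 0.92]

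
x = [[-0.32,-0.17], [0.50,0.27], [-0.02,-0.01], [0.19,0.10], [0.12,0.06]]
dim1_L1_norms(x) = [0.49, 0.77, 0.03, 0.29, 0.18]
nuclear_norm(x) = 0.72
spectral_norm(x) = 0.72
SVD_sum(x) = [[-0.32,-0.17],  [0.50,0.27],  [-0.02,-0.01],  [0.19,0.10],  [0.12,0.06]] + [[-0.00, 0.0], [-0.0, 0.00], [-0.0, 0.0], [0.00, -0.0], [0.0, -0.0]]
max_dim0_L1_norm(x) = 1.15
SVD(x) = [[-0.50, -0.23], [0.79, -0.46], [-0.03, -0.13], [0.3, 0.31], [0.19, 0.79]] @ diag([0.7202623225171199, 0.004710282607704833]) @ [[0.88, 0.47], [0.47, -0.88]]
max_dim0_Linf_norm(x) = 0.5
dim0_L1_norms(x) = [1.15, 0.61]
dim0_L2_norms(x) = [0.64, 0.34]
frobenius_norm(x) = 0.72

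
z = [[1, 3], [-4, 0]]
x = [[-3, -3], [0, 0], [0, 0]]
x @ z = [[9, -9], [0, 0], [0, 0]]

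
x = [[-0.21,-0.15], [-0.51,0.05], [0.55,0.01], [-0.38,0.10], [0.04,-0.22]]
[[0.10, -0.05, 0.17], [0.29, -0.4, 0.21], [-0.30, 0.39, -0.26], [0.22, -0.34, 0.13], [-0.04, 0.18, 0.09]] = x@[[-0.55, 0.72, -0.47], [0.09, -0.67, -0.50]]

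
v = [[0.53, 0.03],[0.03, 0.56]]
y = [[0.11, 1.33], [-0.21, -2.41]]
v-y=[[0.42, -1.3],[0.24, 2.97]]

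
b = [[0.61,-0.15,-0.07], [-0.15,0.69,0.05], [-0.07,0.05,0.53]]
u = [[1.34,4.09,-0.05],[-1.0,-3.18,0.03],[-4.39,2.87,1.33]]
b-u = [[-0.73, -4.24, -0.02],[0.85, 3.87, 0.02],[4.32, -2.82, -0.80]]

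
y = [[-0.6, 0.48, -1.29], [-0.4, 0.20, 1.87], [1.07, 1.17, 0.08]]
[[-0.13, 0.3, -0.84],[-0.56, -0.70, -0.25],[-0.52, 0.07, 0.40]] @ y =[[-0.94, -0.99, 0.66], [0.35, -0.70, -0.61], [0.71, 0.23, 0.83]]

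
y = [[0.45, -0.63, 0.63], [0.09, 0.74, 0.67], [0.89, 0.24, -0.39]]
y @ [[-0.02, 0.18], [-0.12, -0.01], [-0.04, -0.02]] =[[0.04, 0.07], [-0.12, -0.00], [-0.03, 0.17]]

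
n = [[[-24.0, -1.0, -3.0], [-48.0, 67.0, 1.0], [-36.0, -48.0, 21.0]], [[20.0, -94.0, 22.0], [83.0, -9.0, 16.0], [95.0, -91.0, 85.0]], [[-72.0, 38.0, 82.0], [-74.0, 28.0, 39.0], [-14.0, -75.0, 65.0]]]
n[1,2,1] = -91.0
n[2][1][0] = -74.0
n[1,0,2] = 22.0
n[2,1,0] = -74.0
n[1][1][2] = 16.0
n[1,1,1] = -9.0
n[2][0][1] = 38.0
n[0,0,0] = -24.0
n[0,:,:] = [[-24.0, -1.0, -3.0], [-48.0, 67.0, 1.0], [-36.0, -48.0, 21.0]]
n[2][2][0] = -14.0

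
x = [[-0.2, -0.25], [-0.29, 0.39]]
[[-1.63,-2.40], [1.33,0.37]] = x @[[2.01, 5.6], [4.9, 5.12]]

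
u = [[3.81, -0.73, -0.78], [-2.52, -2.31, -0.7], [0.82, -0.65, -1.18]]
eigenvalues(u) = [3.95, -2.89, -0.74]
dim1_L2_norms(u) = [3.96, 3.49, 1.58]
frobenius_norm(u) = 5.51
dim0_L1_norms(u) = [7.15, 3.69, 2.66]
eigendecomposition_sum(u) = [[3.90, -0.4, -0.54],[-1.66, 0.17, 0.23],[0.83, -0.09, -0.11]] + [[-0.11,  -0.35,  -0.19], [-0.73,  -2.38,  -1.31], [-0.23,  -0.74,  -0.41]] + [[0.02, 0.01, -0.05], [-0.12, -0.1, 0.38], [0.21, 0.17, -0.66]]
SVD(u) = [[-0.79, -0.47, -0.39], [0.58, -0.77, -0.26], [-0.17, -0.44, 0.88]] @ diag([4.6999618712952165, 2.7954140083369077, 0.6459248643340323]) @ [[-0.99, -0.14, 0.09], [-0.08, 0.86, 0.51], [-0.15, 0.49, -0.86]]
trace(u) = 0.32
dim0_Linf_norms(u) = [3.81, 2.31, 1.18]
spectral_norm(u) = 4.70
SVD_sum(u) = [[3.67, 0.52, -0.33], [-2.71, -0.38, 0.24], [0.81, 0.12, -0.07]] + [[0.1, -1.13, -0.67], [0.16, -1.84, -1.09], [0.09, -1.05, -0.62]] + [[0.04,-0.12,0.22], [0.02,-0.08,0.15], [-0.08,0.28,-0.49]]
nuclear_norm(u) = 8.14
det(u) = 8.49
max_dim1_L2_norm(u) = 3.96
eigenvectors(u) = [[-0.9,0.14,0.07],[0.38,0.95,-0.5],[-0.19,0.29,0.87]]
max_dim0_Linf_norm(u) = 3.81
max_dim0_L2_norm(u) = 4.64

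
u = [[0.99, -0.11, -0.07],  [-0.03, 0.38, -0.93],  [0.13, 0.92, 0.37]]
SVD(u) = [[-0.37, -0.32, -0.87],  [0.93, -0.05, -0.37],  [0.07, -0.95, 0.31]] @ diag([1.00641425416045, 1.000411266777104, 0.9968990151104056]) @ [[-0.38,0.45,-0.80], [-0.43,-0.86,-0.28], [-0.82,0.24,0.52]]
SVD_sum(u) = [[0.14, -0.17, 0.3], [-0.36, 0.42, -0.75], [-0.03, 0.03, -0.06]] + [[0.14, 0.27, 0.09], [0.02, 0.05, 0.01], [0.41, 0.81, 0.26]] + [[0.71, -0.21, -0.46], [0.30, -0.09, -0.19], [-0.25, 0.08, 0.16]]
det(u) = 1.00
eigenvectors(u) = [[-0.99+0.00j,(-0.03+0.08j),(-0.03-0.08j)], [0.11+0.00j,0.00+0.70j,-0.7j], [-0.04+0.00j,(0.71+0j),(0.71-0j)]]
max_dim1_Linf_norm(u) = 0.99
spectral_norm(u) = 1.01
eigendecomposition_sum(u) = [[0.99-0.00j, (-0.11+0j), 0.05+0.00j], [-0.11+0.00j, 0.01+0.00j, (-0.01+0j)], [(0.04-0j), (-0+0j), 0.00+0.00j]] + [[0.01j, (-0+0.06j), -0.06-0.00j], [(0.04+0.04j), 0.18+0.46j, (-0.46+0.19j)], [0.04-0.04j, (0.46-0.18j), (0.18+0.47j)]] + [[-0.01j, -0.00-0.06j, (-0.06+0j)], [(0.04-0.04j), 0.18-0.46j, (-0.46-0.19j)], [(0.04+0.04j), (0.46+0.18j), 0.18-0.47j]]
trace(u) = 1.74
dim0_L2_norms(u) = [1.0, 1.0, 1.0]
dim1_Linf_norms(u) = [0.99, 0.93, 0.92]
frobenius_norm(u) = 1.73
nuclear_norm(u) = 3.00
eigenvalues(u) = [(1+0j), (0.37+0.93j), (0.37-0.93j)]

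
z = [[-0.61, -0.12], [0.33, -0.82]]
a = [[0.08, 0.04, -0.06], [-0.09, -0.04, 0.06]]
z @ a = [[-0.04, -0.02, 0.03], [0.10, 0.05, -0.07]]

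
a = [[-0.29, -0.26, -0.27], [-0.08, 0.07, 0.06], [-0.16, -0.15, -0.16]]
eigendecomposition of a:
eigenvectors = [[-0.87, -0.41, -0.08], [-0.07, 0.87, -0.67], [-0.49, -0.26, 0.73]]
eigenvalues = [-0.47, 0.09, -0.0]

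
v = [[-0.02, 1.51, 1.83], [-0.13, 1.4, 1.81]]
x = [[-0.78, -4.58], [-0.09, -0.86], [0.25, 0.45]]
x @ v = [[0.61,-7.59,-9.72], [0.11,-1.34,-1.72], [-0.06,1.01,1.27]]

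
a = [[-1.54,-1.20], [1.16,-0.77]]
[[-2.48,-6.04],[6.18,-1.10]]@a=[[-3.19,  7.63], [-10.79,  -6.57]]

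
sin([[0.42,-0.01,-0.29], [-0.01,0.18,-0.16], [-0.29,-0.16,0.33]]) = [[0.39, -0.02, -0.27],[-0.02, 0.18, -0.15],[-0.27, -0.15, 0.31]]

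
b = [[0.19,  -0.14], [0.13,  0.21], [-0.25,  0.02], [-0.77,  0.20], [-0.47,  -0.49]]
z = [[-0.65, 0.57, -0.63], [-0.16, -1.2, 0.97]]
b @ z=[[-0.1, 0.28, -0.26], [-0.12, -0.18, 0.12], [0.16, -0.17, 0.18], [0.47, -0.68, 0.68], [0.38, 0.32, -0.18]]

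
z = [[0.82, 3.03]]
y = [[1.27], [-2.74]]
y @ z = [[1.04, 3.85],[-2.25, -8.30]]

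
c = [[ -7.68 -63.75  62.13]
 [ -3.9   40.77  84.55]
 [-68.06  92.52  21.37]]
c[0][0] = -7.68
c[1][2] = 84.55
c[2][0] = -68.06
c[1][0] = -3.9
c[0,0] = -7.68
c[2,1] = 92.52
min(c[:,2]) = 21.37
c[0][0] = -7.68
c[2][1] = 92.52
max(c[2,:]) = 92.52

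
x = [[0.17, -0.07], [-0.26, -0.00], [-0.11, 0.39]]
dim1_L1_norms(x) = [0.24, 0.26, 0.5]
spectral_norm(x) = 0.44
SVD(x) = [[-0.35, 0.39], [0.32, -0.81], [0.88, 0.45]] @ diag([0.43898245112232576, 0.26998964351736704]) @ [[-0.55, 0.84], [0.84, 0.55]]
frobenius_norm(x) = 0.52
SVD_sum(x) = [[0.08, -0.13], [-0.08, 0.12], [-0.21, 0.32]] + [[0.09, 0.06], [-0.18, -0.12], [0.1, 0.07]]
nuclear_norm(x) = 0.71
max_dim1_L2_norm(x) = 0.41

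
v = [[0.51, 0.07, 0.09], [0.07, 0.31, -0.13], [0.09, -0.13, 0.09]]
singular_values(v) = [0.54, 0.37, 0.01]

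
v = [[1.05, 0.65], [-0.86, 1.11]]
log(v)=[[0.25, 0.53], [-0.70, 0.30]]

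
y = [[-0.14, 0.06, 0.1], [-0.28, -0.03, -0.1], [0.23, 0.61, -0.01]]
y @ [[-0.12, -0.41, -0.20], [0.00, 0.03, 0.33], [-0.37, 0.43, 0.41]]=[[-0.02, 0.10, 0.09], [0.07, 0.07, 0.01], [-0.02, -0.08, 0.15]]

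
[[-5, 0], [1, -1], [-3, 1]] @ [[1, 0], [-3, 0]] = [[-5, 0], [4, 0], [-6, 0]]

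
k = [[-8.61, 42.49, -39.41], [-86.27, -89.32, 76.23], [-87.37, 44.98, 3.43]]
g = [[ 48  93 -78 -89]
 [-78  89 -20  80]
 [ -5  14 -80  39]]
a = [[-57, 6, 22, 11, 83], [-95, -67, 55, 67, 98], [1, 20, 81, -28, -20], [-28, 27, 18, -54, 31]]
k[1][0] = -86.27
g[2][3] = 39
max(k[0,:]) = 42.49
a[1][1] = -67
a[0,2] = 22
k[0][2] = -39.41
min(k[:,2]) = -39.41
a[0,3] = 11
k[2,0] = -87.37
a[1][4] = 98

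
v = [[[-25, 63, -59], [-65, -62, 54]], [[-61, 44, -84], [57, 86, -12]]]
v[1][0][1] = 44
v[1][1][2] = -12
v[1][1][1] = 86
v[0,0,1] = 63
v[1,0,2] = -84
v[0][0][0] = -25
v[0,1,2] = 54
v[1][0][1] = 44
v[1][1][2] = -12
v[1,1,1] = 86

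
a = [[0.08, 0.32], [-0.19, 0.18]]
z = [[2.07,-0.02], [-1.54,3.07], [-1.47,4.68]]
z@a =[[0.17,0.66], [-0.71,0.06], [-1.01,0.37]]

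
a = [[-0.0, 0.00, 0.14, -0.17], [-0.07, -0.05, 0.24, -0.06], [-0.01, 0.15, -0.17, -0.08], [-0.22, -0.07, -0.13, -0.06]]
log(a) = [[-1.86+1.14j, (0.69+0.44j), (0.33-0.36j), (-0.06+1.13j)],[(0.37+0.82j), -2.01+1.07j, -0.72-1.69j, 0.08+0.59j],[0.17+0.16j, (-0.38-1.09j), (-1.47+2.14j), (0.11+0.5j)],[0.36+1.75j, (-0.43+0.01j), -0.36+0.70j, -1.40+1.93j]]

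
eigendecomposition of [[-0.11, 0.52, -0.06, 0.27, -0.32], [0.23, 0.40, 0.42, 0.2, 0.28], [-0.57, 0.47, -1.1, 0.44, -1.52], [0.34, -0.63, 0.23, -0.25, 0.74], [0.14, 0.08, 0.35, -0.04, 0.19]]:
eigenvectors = [[0.16+0.00j, -0.49+0.00j, 0.12+0.00j, (0.5-0.09j), (0.5+0.09j)], [(-0.21+0j), -0.74+0.00j, -0.29+0.00j, 0.41+0.04j, (0.41-0.04j)], [(0.89+0j), (0.27+0j), 0.78+0.00j, -0.39-0.00j, (-0.39+0j)], [-0.25+0.00j, (0.31+0j), 0j, -0.65+0.00j, (-0.65-0j)], [(-0.29+0j), (-0.22+0j), -0.54+0.00j, 0.03+0.05j, 0.03-0.05j]]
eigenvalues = [(-0.95+0j), (0.4+0j), (-0.3+0j), (-0.01+0.02j), (-0.01-0.02j)]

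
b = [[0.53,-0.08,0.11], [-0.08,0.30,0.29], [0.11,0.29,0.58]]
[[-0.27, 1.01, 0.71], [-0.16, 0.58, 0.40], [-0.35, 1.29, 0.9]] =b @ [[-0.49,1.82,1.28], [-0.31,1.16,0.81], [-0.35,1.30,0.91]]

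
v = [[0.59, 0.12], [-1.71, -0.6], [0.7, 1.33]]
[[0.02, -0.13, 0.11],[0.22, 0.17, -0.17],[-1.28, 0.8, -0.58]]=v@[[0.26, -0.38, 0.31],[-1.1, 0.80, -0.60]]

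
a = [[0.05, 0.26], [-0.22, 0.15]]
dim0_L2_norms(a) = [0.23, 0.3]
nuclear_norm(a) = 0.52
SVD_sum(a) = [[-0.09, 0.20], [-0.09, 0.21]] + [[0.14, 0.06], [-0.13, -0.06]]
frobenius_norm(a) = 0.38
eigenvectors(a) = [[(0.74+0j),(0.74-0j)], [0.14+0.66j,0.14-0.66j]]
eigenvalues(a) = [(0.1+0.23j), (0.1-0.23j)]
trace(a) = 0.20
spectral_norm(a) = 0.31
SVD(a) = [[0.70, 0.71],[0.71, -0.70]] @ diag([0.3138516480713451, 0.20614835192865494]) @ [[-0.39, 0.92], [0.92, 0.39]]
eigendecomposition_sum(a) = [[0.02+0.13j, (0.13-0.06j)],[(-0.11+0.05j), 0.08+0.11j]] + [[0.02-0.13j,0.13+0.06j], [(-0.11-0.05j),0.08-0.11j]]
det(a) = 0.06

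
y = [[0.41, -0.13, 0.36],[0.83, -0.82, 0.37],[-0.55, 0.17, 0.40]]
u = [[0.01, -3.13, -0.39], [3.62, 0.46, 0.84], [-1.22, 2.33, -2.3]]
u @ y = [[-2.38,2.50,-1.31],[1.40,-0.70,1.81],[2.70,-2.14,-0.5]]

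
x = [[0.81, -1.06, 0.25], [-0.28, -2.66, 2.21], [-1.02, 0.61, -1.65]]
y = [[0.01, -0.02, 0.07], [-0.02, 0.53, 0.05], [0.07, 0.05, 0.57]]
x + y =[[0.82,-1.08,0.32], [-0.30,-2.13,2.26], [-0.95,0.66,-1.08]]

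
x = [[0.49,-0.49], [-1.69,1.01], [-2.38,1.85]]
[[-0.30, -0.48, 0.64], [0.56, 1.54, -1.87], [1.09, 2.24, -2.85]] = x @ [[0.08, -0.81, 0.80], [0.69, 0.17, -0.51]]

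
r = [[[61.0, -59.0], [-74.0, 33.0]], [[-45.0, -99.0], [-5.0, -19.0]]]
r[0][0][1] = -59.0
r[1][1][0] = -5.0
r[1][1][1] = -19.0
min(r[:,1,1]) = -19.0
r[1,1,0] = -5.0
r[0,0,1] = -59.0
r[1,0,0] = -45.0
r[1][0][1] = -99.0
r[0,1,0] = -74.0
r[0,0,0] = 61.0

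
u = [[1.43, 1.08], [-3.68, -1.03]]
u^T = [[1.43, -3.68], [1.08, -1.03]]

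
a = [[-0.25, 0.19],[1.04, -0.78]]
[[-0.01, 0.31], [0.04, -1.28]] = a @[[-0.18, -0.68],[-0.29, 0.73]]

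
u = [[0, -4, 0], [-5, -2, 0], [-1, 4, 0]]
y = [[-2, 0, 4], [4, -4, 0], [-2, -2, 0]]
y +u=[[-2, -4, 4], [-1, -6, 0], [-3, 2, 0]]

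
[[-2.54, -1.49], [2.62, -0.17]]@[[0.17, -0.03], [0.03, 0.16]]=[[-0.48, -0.16], [0.44, -0.11]]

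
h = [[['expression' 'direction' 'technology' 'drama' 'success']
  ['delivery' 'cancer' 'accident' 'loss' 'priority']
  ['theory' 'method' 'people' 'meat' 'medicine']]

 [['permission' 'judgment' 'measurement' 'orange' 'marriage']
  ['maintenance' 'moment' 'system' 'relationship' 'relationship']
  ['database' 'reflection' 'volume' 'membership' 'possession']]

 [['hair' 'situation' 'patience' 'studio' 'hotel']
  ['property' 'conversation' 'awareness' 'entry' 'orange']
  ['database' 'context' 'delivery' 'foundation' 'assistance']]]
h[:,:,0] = [['expression', 'delivery', 'theory'], ['permission', 'maintenance', 'database'], ['hair', 'property', 'database']]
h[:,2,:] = [['theory', 'method', 'people', 'meat', 'medicine'], ['database', 'reflection', 'volume', 'membership', 'possession'], ['database', 'context', 'delivery', 'foundation', 'assistance']]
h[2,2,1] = 'context'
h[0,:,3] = ['drama', 'loss', 'meat']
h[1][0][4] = 'marriage'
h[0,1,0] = 'delivery'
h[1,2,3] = 'membership'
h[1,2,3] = 'membership'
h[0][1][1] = 'cancer'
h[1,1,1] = 'moment'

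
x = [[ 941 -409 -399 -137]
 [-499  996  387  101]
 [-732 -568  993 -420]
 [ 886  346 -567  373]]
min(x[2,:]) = -732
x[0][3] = -137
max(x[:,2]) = 993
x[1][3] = 101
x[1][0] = -499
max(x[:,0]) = 941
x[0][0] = 941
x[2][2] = 993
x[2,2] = 993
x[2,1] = -568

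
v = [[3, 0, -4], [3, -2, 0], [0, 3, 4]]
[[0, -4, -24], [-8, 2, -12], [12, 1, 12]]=v@[[0, 0, -4], [4, -1, 0], [0, 1, 3]]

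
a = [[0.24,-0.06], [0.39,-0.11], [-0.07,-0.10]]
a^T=[[0.24, 0.39, -0.07], [-0.06, -0.11, -0.10]]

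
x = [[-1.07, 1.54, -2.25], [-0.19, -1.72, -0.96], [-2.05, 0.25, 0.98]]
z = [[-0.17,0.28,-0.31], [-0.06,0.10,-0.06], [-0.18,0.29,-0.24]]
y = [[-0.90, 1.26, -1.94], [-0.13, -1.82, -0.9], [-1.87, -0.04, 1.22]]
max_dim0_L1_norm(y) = 4.06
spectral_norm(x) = 2.94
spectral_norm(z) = 0.63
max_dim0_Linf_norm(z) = 0.31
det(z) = -0.00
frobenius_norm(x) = 4.21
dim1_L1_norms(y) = [4.1, 2.85, 3.13]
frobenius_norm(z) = 0.63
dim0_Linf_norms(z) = [0.18, 0.29, 0.31]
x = y + z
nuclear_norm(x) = 7.17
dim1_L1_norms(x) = [4.86, 2.87, 3.28]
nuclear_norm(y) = 6.72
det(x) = 12.90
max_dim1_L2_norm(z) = 0.45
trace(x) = -1.81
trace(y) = -1.50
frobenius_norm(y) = 3.91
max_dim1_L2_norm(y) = 2.48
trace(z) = -0.31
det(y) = 10.94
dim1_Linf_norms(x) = [2.25, 1.72, 2.05]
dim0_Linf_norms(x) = [2.05, 1.72, 2.25]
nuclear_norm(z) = 0.68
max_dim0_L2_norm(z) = 0.42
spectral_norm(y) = 2.55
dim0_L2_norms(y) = [2.08, 2.21, 2.46]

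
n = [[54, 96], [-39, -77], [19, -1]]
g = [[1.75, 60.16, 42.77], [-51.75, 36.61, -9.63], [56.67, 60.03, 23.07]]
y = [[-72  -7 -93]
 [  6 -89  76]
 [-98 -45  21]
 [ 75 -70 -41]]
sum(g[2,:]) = 139.77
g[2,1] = 60.03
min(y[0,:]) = -93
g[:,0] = [1.75, -51.75, 56.67]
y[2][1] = -45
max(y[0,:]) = -7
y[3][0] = 75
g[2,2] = 23.07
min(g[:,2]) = -9.63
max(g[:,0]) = 56.67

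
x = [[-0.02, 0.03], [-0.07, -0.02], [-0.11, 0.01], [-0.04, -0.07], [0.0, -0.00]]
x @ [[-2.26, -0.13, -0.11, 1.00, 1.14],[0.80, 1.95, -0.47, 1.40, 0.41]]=[[0.07, 0.06, -0.01, 0.02, -0.01], [0.14, -0.03, 0.02, -0.1, -0.09], [0.26, 0.03, 0.01, -0.10, -0.12], [0.03, -0.13, 0.04, -0.14, -0.07], [0.00, 0.0, 0.00, 0.0, 0.0]]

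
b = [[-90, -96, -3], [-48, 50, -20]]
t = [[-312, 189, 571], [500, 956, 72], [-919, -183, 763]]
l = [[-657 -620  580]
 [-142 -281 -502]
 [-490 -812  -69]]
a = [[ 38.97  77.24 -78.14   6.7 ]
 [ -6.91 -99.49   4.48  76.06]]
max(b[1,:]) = 50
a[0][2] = -78.14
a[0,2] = -78.14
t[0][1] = 189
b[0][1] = -96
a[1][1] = -99.49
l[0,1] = -620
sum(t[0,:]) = 448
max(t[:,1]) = 956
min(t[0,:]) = -312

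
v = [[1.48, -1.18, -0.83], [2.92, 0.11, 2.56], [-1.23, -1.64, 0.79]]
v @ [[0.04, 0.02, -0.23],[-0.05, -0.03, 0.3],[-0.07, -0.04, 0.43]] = [[0.18, 0.10, -1.05], [-0.07, -0.05, 0.46], [-0.02, -0.01, 0.13]]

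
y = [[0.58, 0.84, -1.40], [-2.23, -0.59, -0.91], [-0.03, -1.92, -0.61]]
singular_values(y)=[2.7, 1.84, 1.59]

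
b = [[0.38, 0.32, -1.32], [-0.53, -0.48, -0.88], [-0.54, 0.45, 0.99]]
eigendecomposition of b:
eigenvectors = [[-0.02-0.55j, (-0.02+0.55j), -0.75+0.00j], [(0.77+0j), 0.77-0.00j, -0.09+0.00j], [(-0.12-0.29j), -0.12+0.29j, 0.65+0.00j]]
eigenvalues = [(-0.33+0.71j), (-0.33-0.71j), (1.56+0j)]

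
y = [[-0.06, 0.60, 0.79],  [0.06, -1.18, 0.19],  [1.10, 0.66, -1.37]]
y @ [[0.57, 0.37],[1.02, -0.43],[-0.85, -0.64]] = [[-0.09, -0.79], [-1.33, 0.41], [2.46, 1.0]]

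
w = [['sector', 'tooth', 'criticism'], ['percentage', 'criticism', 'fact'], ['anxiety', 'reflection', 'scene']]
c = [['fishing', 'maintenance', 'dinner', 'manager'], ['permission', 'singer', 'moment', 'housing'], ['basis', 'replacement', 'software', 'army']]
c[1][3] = 'housing'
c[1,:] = ['permission', 'singer', 'moment', 'housing']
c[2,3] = 'army'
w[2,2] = 'scene'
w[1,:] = ['percentage', 'criticism', 'fact']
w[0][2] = 'criticism'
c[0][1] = 'maintenance'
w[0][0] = 'sector'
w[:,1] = ['tooth', 'criticism', 'reflection']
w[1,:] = ['percentage', 'criticism', 'fact']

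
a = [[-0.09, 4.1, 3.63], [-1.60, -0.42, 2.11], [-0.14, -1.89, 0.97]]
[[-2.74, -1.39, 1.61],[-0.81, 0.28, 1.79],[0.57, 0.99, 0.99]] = a @ [[0.31, 0.13, -0.23], [-0.45, -0.46, -0.18], [-0.24, 0.14, 0.64]]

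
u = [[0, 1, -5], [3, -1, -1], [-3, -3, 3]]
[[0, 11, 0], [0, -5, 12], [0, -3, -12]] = u@[[0, -2, 4], [0, 1, 0], [0, -2, 0]]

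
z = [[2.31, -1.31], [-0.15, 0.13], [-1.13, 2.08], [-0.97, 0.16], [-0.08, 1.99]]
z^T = [[2.31,-0.15,-1.13,-0.97,-0.08],[-1.31,0.13,2.08,0.16,1.99]]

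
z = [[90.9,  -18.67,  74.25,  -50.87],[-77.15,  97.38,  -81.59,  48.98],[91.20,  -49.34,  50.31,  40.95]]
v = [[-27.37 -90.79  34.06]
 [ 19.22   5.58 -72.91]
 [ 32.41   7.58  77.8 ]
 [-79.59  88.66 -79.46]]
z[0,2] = 74.25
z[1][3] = 48.98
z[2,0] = 91.2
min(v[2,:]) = 7.58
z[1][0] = -77.15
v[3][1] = 88.66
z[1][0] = -77.15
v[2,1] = 7.58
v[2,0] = 32.41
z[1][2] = -81.59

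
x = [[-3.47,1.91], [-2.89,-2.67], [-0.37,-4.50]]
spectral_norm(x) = 5.63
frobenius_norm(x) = 7.18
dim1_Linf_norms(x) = [3.47, 2.89, 4.5]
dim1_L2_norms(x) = [3.96, 3.93, 4.52]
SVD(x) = [[0.18, 0.86], [-0.58, 0.49], [-0.79, -0.16]] @ diag([5.630761229453424, 4.455494133862616]) @ [[0.24, 0.97], [-0.97, 0.24]]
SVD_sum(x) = [[0.25, 0.99], [-0.79, -3.19], [-1.07, -4.33]] + [[-3.72, 0.92],[-2.1, 0.52],[0.70, -0.17]]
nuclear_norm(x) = 10.09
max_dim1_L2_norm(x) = 4.52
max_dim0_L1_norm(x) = 9.08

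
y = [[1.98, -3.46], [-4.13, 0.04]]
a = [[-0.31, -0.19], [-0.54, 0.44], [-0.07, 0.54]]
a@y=[[0.17, 1.06], [-2.89, 1.89], [-2.37, 0.26]]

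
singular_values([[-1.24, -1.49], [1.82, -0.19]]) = [2.35, 1.25]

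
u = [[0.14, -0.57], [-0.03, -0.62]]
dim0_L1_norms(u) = [0.17, 1.19]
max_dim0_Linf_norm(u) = 0.62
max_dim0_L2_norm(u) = 0.84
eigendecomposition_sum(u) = [[0.16, -0.11], [-0.01, 0.0]] + [[-0.02, -0.46], [-0.02, -0.62]]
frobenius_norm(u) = 0.85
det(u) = -0.10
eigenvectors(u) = [[1.0, 0.59], [-0.04, 0.81]]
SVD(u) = [[0.69,0.73], [0.73,-0.69]] @ diag([0.845396574840177, 0.12290090011263931]) @ [[0.09, -1.0], [1.00, 0.09]]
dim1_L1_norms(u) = [0.71, 0.65]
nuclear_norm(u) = 0.97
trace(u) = -0.48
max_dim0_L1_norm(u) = 1.19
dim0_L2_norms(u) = [0.14, 0.84]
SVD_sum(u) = [[0.05,-0.58], [0.05,-0.61]] + [[0.09,0.01], [-0.08,-0.01]]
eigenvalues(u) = [0.16, -0.64]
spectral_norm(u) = 0.85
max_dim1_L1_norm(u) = 0.71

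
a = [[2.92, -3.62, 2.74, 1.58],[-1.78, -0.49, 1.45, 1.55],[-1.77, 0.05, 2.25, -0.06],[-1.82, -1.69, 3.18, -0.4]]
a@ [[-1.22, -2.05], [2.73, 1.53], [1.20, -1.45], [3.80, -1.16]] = [[-4.15, -17.33],[8.46, -1.0],[4.77, 0.51],[-0.1, -3.00]]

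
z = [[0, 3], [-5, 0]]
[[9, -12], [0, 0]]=z @ [[0, 0], [3, -4]]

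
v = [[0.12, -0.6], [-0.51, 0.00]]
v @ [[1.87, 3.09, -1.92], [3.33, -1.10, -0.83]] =[[-1.77, 1.03, 0.27],[-0.95, -1.58, 0.98]]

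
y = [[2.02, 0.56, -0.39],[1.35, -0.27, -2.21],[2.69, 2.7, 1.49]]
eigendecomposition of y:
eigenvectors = [[-0.48+0.00j, (0.18+0.14j), (0.18-0.14j)], [(0.64+0j), -0.26+0.51j, (-0.26-0.51j)], [(-0.6+0j), (0.79+0j), 0.79-0.00j]]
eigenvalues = [(0.8+0j), (1.22+2.21j), (1.22-2.21j)]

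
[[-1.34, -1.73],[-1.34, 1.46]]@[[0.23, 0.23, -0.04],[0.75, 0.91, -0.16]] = [[-1.61, -1.88, 0.33], [0.79, 1.02, -0.18]]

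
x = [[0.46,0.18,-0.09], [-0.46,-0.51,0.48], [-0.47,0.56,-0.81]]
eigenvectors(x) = [[0.59, 0.17, 0.1], [-0.61, -0.76, -0.52], [-0.53, -0.63, 0.85]]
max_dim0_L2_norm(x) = 0.95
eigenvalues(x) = [0.36, -0.01, -1.21]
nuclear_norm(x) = 2.03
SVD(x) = [[0.12, 0.59, 0.80], [-0.54, -0.63, 0.55], [0.83, -0.5, 0.24]] @ diag([1.2179210985247417, 0.8132994548925377, 0.0034920538064626785]) @ [[-0.07, 0.63, -0.78], [0.98, 0.18, 0.06], [0.18, -0.76, -0.63]]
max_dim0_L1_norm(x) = 1.39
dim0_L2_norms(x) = [0.8, 0.78, 0.95]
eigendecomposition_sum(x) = [[0.46, 0.10, 0.01],[-0.48, -0.10, -0.01],[-0.42, -0.09, -0.0]] + [[0.0, 0.00, 0.00], [-0.01, -0.01, -0.00], [-0.01, -0.01, -0.00]] + [[-0.01, 0.08, -0.1], [0.03, -0.4, 0.49], [-0.05, 0.66, -0.80]]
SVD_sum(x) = [[-0.01,  0.09,  -0.12],[0.05,  -0.41,  0.51],[-0.07,  0.64,  -0.78]] + [[0.47, 0.09, 0.03],[-0.51, -0.09, -0.03],[-0.40, -0.07, -0.02]] + [[0.0,  -0.00,  -0.00],[0.0,  -0.00,  -0.00],[0.00,  -0.00,  -0.0]]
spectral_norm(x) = 1.22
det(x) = 0.00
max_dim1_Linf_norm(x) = 0.81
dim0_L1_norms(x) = [1.39, 1.25, 1.38]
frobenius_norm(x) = 1.46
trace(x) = -0.86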